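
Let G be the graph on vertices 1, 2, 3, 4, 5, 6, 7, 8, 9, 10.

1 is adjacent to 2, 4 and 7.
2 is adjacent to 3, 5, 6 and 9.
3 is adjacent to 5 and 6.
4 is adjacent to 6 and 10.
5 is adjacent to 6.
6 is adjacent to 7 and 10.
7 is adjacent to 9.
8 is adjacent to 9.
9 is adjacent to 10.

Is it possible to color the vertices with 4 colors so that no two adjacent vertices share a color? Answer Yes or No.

The chromatic number is 4. 2, 3, 5, 6 are mutually adjacent (a clique of size 4), so at least 4 colors are needed.
One proper 4-coloring: 1=a, 2=b, 3=c, 4=b, 5=d, 6=a, 7=b, 8=b, 9=a, 10=c.
That is already a proper 4-coloring.

Yes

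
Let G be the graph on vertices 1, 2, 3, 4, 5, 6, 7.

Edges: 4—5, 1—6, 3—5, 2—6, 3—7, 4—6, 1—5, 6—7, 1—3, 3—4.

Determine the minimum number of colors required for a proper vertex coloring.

1, 3, 5 are mutually adjacent, so at least 3 colors are needed.
3 colors suffice: color a → {3, 6}; color b → {2, 5, 7}; color c → {1, 4}. Each edge has distinct colors on its endpoints.

3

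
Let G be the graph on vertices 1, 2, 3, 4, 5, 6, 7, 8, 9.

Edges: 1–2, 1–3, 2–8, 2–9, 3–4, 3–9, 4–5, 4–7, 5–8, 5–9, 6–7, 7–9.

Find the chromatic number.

2

1 and 2 are adjacent, so at least 2 colors are needed.
2 colors suffice: color red → {1, 4, 6, 8, 9}; color blue → {2, 3, 5, 7}. Each edge has distinct colors on its endpoints.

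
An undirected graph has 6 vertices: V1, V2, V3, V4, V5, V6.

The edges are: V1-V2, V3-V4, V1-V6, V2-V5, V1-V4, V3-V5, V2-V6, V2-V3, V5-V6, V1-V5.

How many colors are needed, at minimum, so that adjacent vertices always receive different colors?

V1, V2, V5, V6 form a clique, so at least 4 colors are needed.
4 colors suffice: V1=3, V2=1, V3=3, V4=1, V5=2, V6=4. Each edge has distinct colors on its endpoints.

4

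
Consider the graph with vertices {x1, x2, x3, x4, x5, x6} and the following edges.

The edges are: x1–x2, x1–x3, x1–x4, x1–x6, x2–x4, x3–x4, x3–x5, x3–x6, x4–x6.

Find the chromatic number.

x1, x3, x4, x6 form a clique, so at least 4 colors are needed.
4 colors suffice: color 1 → {x4, x5}; color 2 → {x2, x3}; color 3 → {x1}; color 4 → {x6}. Each edge has distinct colors on its endpoints.

4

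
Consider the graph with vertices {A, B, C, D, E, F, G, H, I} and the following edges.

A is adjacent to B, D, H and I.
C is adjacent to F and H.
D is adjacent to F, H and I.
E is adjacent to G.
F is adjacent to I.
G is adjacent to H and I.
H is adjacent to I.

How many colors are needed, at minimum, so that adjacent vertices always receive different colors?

A, D, H, I form a clique, so at least 4 colors are needed.
4 colors suffice: A=green, B=red, C=blue, D=yellow, E=red, F=red, G=green, H=red, I=blue. Every edge joins two different colors.

4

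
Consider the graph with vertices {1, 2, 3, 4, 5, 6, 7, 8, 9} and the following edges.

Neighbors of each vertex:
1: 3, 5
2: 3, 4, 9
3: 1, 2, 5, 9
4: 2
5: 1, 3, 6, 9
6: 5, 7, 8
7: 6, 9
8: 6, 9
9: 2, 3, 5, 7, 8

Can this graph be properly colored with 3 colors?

Yes

The chromatic number is 3. 1, 3, 5 form a triangle, so at least 3 colors are needed.
3 colors suffice: 1=red, 2=green, 3=blue, 4=red, 5=green, 6=red, 7=blue, 8=blue, 9=red.
That is already a proper 3-coloring.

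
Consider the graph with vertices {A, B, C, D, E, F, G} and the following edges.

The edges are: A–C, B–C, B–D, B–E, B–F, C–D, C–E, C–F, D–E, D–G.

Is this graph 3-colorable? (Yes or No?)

No

B, C, D, E form a clique, so at least 4 colors are needed.
So 3 colors are not enough.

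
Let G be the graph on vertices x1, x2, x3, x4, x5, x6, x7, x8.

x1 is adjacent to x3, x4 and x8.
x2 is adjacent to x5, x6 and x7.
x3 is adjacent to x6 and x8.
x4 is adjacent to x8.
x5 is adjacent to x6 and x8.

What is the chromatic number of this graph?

x2, x5, x6 form a triangle, so at least 3 colors are needed.
One proper 3-coloring: x1=3, x2=1, x3=2, x4=2, x5=2, x6=3, x7=2, x8=1. Each edge has distinct colors on its endpoints.

3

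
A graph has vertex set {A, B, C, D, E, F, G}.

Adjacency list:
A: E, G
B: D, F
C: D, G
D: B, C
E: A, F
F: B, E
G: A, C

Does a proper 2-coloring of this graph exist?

No

The cycle G-A-E-F-B-D-C-G has odd length 7, so it cannot be 2-colored; at least 3 colors are needed.
So 2 colors are not enough.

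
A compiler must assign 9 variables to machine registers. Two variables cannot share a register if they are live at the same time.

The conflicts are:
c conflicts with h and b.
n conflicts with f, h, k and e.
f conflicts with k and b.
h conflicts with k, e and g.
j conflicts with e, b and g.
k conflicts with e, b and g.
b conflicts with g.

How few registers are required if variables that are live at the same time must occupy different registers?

n, h, k, e pairwise conflict, so at least 4 registers are needed.
4 registers suffice: register 1 → {c, j, k}; register 2 → {h, b}; register 3 → {f, e, g}; register 4 → {n}. Every pair that conflicts lands in different registers.

4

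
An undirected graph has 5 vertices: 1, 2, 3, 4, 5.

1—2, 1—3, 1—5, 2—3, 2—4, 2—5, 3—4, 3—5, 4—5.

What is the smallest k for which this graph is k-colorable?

4

1, 2, 3, 5 are pairwise adjacent (a clique of size 4), so at least 4 colors are needed.
4 colors suffice: color red → {5}; color blue → {2}; color green → {3}; color yellow → {1, 4}. Each edge has distinct colors on its endpoints.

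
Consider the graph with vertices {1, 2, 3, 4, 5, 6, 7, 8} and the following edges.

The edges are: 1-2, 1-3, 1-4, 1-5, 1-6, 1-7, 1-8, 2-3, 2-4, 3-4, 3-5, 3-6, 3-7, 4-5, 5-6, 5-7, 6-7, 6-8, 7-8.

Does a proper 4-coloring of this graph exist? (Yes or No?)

1, 3, 5, 6, 7 form a clique, so at least 5 colors are needed.
So 4 colors are not enough.

No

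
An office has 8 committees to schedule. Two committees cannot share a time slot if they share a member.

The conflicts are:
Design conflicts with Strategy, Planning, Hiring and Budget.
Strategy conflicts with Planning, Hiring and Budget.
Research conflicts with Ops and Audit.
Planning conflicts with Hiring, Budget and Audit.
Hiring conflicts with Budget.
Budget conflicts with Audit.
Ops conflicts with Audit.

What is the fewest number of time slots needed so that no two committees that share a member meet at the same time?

Design, Strategy, Planning, Hiring, Budget are mutually in conflict, so at least 5 time slots are needed.
5 time slots suffice: time slot 1 → {Research, Planning}; time slot 2 → {Budget, Ops}; time slot 3 → {Strategy, Audit}; time slot 4 → {Hiring}; time slot 5 → {Design}. Each listed conflict is separated.

5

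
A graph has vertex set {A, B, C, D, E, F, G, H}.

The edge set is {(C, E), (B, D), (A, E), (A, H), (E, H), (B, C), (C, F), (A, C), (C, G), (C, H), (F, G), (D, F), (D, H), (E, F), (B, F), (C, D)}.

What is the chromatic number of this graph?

A, C, E, H are mutually adjacent (a clique of size 4), so at least 4 colors are needed.
4 colors suffice: color 1 → {C}; color 2 → {F, H}; color 3 → {D, E, G}; color 4 → {A, B}. Every edge joins two different colors.

4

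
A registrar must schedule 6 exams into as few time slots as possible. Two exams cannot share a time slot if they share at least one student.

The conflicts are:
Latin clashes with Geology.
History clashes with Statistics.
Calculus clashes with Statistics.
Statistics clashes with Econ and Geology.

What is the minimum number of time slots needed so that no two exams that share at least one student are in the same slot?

2

Statistics and Geology conflict, so at least 2 time slots are needed.
2 time slots suffice: time slot 1 → {Latin, Statistics}; time slot 2 → {History, Calculus, Econ, Geology}. Every pair that conflicts lands in different time slots.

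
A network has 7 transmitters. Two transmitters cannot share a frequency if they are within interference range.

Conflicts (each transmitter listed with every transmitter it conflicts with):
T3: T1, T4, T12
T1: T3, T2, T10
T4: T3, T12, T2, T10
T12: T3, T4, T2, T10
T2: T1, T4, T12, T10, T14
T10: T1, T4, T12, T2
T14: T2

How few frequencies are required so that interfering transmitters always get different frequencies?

4

T4, T12, T2, T10 are mutually in conflict, so at least 4 frequencies are needed.
4 frequencies suffice: T3=1, T1=2, T4=3, T12=2, T2=1, T10=4, T14=2. Every pair that conflicts lands in different frequencies.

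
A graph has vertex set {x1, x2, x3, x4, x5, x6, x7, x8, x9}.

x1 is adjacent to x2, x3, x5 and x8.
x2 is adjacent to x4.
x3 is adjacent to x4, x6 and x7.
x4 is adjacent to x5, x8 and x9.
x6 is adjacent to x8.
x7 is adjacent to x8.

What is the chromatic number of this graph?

2

x3 and x7 are adjacent, so at least 2 colors are needed.
2 colors suffice: color R → {x1, x4, x6, x7}; color B → {x2, x3, x5, x8, x9}. No two adjacent vertices share a color.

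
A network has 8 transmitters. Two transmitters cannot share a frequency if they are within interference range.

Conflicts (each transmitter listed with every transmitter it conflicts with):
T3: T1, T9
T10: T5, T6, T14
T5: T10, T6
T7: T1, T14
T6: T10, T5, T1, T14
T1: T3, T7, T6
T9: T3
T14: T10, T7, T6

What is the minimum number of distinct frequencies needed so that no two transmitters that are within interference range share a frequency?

T10, T5, T6 pairwise conflict, so at least 3 frequencies are needed.
Using 3 frequencies: T3=1, T10=2, T5=3, T7=1, T6=1, T1=2, T9=2, T14=3. Every pair that conflicts lands in different frequencies.

3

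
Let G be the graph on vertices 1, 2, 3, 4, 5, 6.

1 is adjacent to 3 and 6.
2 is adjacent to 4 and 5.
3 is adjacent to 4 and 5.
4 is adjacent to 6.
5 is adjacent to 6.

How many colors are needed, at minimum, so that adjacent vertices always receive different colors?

1 and 3 are adjacent, so at least 2 colors are needed.
2 colors suffice: color a → {2, 3, 6}; color b → {1, 4, 5}. Every edge joins two different colors.

2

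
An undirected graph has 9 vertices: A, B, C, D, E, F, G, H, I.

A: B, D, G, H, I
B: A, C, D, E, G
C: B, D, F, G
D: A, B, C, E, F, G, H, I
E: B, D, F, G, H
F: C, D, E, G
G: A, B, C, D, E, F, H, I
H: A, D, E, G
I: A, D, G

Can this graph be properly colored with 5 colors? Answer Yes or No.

The chromatic number is 4. B, C, D, G are pairwise adjacent (a clique of size 4), so at least 4 colors are needed.
4 colors suffice: color 1 → {D}; color 2 → {G}; color 3 → {A, C, E}; color 4 → {B, F, H, I}.
Since 5 ≥ 4, a proper 5-coloring certainly exists.

Yes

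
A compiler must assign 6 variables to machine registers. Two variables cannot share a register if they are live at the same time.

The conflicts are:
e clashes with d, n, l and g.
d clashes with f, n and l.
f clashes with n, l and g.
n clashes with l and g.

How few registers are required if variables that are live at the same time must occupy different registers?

4

d, f, n, l pairwise conflict, so at least 4 registers are needed.
A valid assignment using 4 registers: e=2, d=3, f=2, n=1, l=4, g=3. Each listed conflict is separated.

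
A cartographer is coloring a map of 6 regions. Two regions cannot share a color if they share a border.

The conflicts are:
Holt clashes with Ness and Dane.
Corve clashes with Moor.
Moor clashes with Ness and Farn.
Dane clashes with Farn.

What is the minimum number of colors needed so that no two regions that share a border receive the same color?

The cycle Holt-Ness-Moor-Farn-Dane-Holt has odd length 5, so it cannot be 2-colored; at least 3 colors are needed.
3 colors suffice: color 1 → {Moor, Dane}; color 2 → {Corve, Ness, Farn}; color 3 → {Holt}. Every pair that conflicts lands in different colors.

3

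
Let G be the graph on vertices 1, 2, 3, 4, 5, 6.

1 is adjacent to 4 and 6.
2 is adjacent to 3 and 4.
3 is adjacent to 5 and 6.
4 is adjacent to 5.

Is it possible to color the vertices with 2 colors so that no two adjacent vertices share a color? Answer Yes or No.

The cycle 4-5-3-6-1-4 has odd length 5, so it cannot be 2-colored; at least 3 colors are needed.
So 2 colors are not enough.

No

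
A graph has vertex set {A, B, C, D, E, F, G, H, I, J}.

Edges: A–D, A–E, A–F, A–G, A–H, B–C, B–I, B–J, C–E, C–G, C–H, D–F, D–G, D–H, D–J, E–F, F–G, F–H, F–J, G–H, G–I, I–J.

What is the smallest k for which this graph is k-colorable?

5

A, D, F, G, H form a clique, so at least 5 colors are needed.
One proper 5-coloring: A=4, B=3, C=1, D=3, E=2, F=1, G=2, H=5, I=1, J=2. No two adjacent vertices share a color.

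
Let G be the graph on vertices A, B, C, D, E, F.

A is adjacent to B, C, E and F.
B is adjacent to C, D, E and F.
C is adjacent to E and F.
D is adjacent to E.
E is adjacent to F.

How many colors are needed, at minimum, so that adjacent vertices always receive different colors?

A, B, C, E, F are mutually adjacent (a clique of size 5), so at least 5 colors are needed.
5 colors suffice: A=green, B=red, C=purple, D=green, E=blue, F=yellow. No two adjacent vertices share a color.

5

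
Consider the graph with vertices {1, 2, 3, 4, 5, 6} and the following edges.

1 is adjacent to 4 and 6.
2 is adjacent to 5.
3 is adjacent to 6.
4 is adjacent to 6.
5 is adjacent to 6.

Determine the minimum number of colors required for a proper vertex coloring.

1, 4, 6 are pairwise adjacent, so at least 3 colors are needed.
3 colors suffice: 1=green, 2=red, 3=blue, 4=blue, 5=blue, 6=red. No two adjacent vertices share a color.

3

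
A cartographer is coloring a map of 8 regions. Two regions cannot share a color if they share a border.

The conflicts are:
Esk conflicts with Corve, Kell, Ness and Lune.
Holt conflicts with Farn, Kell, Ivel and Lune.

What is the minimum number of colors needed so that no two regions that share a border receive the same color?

2

Holt and Kell conflict, so at least 2 colors are needed.
2 colors suffice: Esk=1, Holt=1, Farn=2, Corve=2, Kell=2, Ivel=2, Ness=2, Lune=2. Every pair that conflicts lands in different colors.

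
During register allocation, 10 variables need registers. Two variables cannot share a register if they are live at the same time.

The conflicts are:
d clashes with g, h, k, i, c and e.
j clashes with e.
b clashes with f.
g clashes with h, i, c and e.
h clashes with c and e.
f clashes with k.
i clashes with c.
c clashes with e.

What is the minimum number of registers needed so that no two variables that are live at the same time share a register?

d, g, h, c, e are mutually in conflict, so at least 5 registers are needed.
A valid assignment using 5 registers: d=1, j=1, b=2, g=2, h=5, f=1, k=2, i=4, c=3, e=4. Every pair that conflicts lands in different registers.

5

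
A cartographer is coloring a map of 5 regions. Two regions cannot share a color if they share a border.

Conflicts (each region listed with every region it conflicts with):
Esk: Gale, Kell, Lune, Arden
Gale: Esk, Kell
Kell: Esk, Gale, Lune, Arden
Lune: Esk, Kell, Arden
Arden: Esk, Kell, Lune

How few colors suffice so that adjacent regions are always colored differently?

Esk, Kell, Lune, Arden are mutually in conflict, so at least 4 colors are needed.
One proper 4-coloring: Esk=1, Gale=3, Kell=2, Lune=4, Arden=3. Every pair that conflicts lands in different colors.

4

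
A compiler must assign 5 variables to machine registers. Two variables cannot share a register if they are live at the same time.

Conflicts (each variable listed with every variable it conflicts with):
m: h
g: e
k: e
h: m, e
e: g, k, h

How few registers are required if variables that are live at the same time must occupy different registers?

g and e conflict, so at least 2 registers are needed.
Using 2 registers: m=1, g=2, k=2, h=2, e=1. Each listed conflict is separated.

2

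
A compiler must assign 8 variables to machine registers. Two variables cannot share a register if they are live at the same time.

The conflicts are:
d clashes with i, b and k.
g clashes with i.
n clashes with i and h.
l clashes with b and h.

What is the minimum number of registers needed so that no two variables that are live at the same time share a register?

2

d and b conflict, so at least 2 registers are needed.
2 registers suffice: d=1, g=1, n=1, l=1, i=2, b=2, k=2, h=2. Every pair that conflicts lands in different registers.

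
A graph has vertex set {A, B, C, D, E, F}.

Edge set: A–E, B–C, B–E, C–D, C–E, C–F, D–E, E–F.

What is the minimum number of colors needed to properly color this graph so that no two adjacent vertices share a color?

3

C, E, F form a triangle, so at least 3 colors are needed.
3 colors suffice: color 1 → {E}; color 2 → {A, C}; color 3 → {B, D, F}. Every edge joins two different colors.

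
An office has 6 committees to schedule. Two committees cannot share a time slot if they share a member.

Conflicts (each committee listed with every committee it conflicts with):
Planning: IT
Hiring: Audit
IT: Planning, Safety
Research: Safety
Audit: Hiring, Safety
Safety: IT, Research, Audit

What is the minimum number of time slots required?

2

Planning and IT conflict, so at least 2 time slots are needed.
2 time slots suffice: time slot 1 → {Planning, Hiring, Safety}; time slot 2 → {IT, Research, Audit}. Each listed conflict is separated.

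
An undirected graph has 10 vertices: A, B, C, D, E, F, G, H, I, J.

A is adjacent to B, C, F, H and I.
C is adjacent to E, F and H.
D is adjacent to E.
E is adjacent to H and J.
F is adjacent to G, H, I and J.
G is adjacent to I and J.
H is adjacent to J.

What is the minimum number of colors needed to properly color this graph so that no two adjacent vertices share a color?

A, C, F, H are mutually adjacent (a clique of size 4), so at least 4 colors are needed.
One proper 4-coloring: A=blue, B=red, C=yellow, D=blue, E=red, F=red, G=yellow, H=green, I=green, J=blue. No two adjacent vertices share a color.

4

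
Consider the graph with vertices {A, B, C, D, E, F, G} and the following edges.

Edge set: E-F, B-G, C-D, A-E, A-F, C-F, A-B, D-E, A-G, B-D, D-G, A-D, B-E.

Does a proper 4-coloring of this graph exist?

Yes

The chromatic number is 4. A, B, D, G are pairwise adjacent (a clique of size 4), so at least 4 colors are needed.
A valid assignment using 4 colors: A=blue, B=yellow, C=blue, D=red, E=green, F=red, G=green.
That is already a proper 4-coloring.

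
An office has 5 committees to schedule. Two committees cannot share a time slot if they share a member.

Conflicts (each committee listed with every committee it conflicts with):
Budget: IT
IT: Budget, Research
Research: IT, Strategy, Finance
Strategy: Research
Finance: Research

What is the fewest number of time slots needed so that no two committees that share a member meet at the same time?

2

Budget and IT conflict, so at least 2 time slots are needed.
Using 2 time slots: Budget=1, IT=2, Research=1, Strategy=2, Finance=2. Each listed conflict is separated.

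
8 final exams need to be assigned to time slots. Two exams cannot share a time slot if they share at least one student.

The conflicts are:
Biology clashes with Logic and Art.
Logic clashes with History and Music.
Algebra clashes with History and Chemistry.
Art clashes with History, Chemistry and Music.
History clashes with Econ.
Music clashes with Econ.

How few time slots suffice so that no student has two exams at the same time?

Algebra and Chemistry conflict, so at least 2 time slots are needed.
2 time slots suffice: time slot 1 → {Biology, History, Chemistry, Music}; time slot 2 → {Logic, Algebra, Art, Econ}. No two conflicting exams share a time slot.

2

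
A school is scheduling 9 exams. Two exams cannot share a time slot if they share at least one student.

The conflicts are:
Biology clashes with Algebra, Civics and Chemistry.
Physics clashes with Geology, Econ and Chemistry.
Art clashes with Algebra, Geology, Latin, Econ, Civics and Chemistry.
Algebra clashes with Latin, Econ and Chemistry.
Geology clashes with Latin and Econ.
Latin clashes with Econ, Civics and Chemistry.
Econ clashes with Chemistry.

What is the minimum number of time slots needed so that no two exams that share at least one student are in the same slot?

5

Art, Algebra, Latin, Econ, Chemistry all conflict with each other, so at least 5 time slots are needed.
5 time slots suffice: time slot 1 → {Econ, Civics}; time slot 2 → {Geology, Chemistry}; time slot 3 → {Biology, Physics, Art}; time slot 4 → {Latin}; time slot 5 → {Algebra}. No two conflicting exams share a time slot.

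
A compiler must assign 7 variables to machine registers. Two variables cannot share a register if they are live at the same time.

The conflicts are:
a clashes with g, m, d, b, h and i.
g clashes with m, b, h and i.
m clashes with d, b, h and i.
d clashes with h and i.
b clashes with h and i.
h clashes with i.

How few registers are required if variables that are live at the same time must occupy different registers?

6

a, g, m, b, h, i are mutually in conflict, so at least 6 registers are needed.
6 registers suffice: a=3, g=6, m=4, d=5, b=5, h=2, i=1. Each listed conflict is separated.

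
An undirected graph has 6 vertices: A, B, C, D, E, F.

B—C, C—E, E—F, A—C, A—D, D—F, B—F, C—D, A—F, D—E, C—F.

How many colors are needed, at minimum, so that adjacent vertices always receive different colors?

A, C, D, F are pairwise adjacent (a clique of size 4), so at least 4 colors are needed.
4 colors suffice: A=4, B=3, C=1, D=3, E=4, F=2. No two adjacent vertices share a color.

4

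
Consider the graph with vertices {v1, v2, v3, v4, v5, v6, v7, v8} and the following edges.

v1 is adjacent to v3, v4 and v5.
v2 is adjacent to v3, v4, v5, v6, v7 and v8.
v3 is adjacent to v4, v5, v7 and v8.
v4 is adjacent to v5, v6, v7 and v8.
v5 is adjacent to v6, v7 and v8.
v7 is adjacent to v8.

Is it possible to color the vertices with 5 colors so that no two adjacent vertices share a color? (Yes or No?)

v2, v3, v4, v5, v7, v8 are pairwise adjacent (a clique of size 6), so at least 6 colors are needed.
So 5 colors are not enough.

No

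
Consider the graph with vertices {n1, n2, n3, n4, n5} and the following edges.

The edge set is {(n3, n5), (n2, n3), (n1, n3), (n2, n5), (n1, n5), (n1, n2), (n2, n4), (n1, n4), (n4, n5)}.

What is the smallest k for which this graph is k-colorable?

n1, n2, n4, n5 form a clique, so at least 4 colors are needed.
A valid assignment using 4 colors: n1=B, n2=G, n3=Y, n4=Y, n5=R. Each edge has distinct colors on its endpoints.

4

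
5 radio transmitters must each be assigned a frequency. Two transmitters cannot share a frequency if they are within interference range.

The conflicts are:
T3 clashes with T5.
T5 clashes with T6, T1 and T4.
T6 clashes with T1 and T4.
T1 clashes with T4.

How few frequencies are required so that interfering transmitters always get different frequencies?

T5, T6, T1, T4 are mutually in conflict, so at least 4 frequencies are needed.
4 frequencies suffice: T3=2, T5=1, T6=3, T1=4, T4=2. No two conflicting transmitters share a frequency.

4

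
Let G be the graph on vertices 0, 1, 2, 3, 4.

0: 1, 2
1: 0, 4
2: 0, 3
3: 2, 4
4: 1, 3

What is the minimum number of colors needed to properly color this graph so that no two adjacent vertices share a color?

The cycle 1-0-2-3-4-1 has odd length 5, so it cannot be 2-colored; at least 3 colors are needed.
A valid assignment using 3 colors: 0=c, 1=b, 2=a, 3=b, 4=a. No two adjacent vertices share a color.

3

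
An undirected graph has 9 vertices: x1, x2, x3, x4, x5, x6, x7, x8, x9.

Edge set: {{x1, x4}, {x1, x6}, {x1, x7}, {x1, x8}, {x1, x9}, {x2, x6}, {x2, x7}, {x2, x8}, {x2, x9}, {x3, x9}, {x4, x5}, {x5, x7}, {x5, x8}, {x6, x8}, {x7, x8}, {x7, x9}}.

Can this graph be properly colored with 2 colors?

x1, x6, x8 form a triangle, so at least 3 colors are needed.
So 2 colors are not enough.

No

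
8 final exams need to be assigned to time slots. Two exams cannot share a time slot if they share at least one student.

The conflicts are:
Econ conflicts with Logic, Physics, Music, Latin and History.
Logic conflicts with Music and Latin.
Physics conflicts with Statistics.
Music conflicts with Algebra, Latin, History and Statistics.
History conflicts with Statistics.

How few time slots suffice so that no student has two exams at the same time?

4

Econ, Logic, Music, Latin all conflict with each other, so at least 4 time slots are needed.
4 time slots suffice: time slot 1 → {Physics, Music}; time slot 2 → {Econ, Algebra, Statistics}; time slot 3 → {Latin, History}; time slot 4 → {Logic}. Every pair that conflicts lands in different time slots.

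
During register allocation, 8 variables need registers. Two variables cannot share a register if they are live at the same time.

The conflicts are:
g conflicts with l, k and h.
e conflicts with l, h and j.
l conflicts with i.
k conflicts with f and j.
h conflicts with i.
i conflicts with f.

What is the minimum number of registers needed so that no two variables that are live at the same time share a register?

3

The cycle k-g-l-i-f-k has odd length 5, so it cannot be 2-colored; at least 3 registers are needed.
A valid assignment using 3 registers: g=2, e=2, l=1, k=1, h=1, i=2, f=3, j=3. Each listed conflict is separated.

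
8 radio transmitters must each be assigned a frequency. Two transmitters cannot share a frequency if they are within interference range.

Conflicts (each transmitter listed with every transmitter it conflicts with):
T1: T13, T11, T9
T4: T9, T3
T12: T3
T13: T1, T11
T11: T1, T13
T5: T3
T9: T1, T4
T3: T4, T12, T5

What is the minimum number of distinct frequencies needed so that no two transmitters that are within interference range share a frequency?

T1, T13, T11 pairwise conflict, so at least 3 frequencies are needed.
3 frequencies suffice: frequency 1 → {T1, T3}; frequency 2 → {T4, T12, T13, T5}; frequency 3 → {T11, T9}. No two conflicting transmitters share a frequency.

3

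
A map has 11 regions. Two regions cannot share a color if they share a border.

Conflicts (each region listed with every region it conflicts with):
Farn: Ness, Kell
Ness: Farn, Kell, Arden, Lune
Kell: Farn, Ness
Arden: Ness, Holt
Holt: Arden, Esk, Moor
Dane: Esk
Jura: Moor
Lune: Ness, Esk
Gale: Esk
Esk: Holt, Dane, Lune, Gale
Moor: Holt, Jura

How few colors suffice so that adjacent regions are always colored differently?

Farn, Ness, Kell are mutually in conflict, so at least 3 colors are needed.
A valid assignment using 3 colors: Farn=3, Ness=1, Kell=2, Arden=3, Holt=2, Dane=2, Jura=2, Lune=2, Gale=2, Esk=1, Moor=1. Each listed conflict is separated.

3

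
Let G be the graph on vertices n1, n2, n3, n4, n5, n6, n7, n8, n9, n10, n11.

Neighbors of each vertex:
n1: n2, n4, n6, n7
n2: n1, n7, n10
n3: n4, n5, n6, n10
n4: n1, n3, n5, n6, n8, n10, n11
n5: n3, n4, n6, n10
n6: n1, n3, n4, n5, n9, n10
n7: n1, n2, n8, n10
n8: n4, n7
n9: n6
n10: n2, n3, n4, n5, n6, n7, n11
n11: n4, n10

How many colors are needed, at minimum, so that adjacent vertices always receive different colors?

n3, n4, n5, n6, n10 form a clique, so at least 5 colors are needed.
A valid assignment using 5 colors: n1=red, n2=green, n3=yellow, n4=blue, n5=purple, n6=green, n7=blue, n8=red, n9=red, n10=red, n11=green. No two adjacent vertices share a color.

5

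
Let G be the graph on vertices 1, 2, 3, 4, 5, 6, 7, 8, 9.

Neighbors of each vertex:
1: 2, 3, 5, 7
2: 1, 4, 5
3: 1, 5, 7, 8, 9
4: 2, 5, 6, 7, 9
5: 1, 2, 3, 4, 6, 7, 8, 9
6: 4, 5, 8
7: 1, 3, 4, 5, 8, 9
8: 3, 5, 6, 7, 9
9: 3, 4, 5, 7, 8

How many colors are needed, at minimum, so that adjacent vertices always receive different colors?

3, 5, 7, 8, 9 form a clique, so at least 5 colors are needed.
5 colors suffice: color red → {5}; color blue → {2, 6, 7}; color green → {1, 9}; color yellow → {4, 8}; color purple → {3}. Every edge joins two different colors.

5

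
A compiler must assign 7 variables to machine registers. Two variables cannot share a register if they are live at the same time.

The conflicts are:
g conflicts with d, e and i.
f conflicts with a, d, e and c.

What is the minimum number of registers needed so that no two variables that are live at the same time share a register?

2

f and c conflict, so at least 2 registers are needed.
Using 2 registers: g=1, f=1, a=2, d=2, e=2, i=2, c=2. No two conflicting variables share a register.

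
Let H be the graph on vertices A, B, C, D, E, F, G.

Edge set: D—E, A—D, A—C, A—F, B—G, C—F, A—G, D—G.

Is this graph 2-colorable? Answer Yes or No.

A, C, F form a triangle, so at least 3 colors are needed.
So 2 colors are not enough.

No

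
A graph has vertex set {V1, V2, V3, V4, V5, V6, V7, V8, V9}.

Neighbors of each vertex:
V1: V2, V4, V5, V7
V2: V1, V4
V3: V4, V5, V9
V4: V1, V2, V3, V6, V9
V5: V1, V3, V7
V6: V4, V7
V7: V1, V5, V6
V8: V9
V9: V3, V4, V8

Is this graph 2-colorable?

V1, V5, V7 are mutually adjacent, so at least 3 colors are needed.
So 2 colors are not enough.

No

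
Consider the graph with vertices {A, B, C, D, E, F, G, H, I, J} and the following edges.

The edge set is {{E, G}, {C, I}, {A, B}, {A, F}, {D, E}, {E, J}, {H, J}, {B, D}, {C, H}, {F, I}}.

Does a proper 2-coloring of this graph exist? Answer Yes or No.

No

The cycle H-J-E-D-B-A-F-I-C-H has odd length 9, so it cannot be 2-colored; at least 3 colors are needed.
So 2 colors are not enough.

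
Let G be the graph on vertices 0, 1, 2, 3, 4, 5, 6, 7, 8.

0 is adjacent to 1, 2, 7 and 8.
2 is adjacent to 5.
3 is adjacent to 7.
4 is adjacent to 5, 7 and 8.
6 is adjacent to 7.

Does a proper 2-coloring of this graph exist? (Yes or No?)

No

The cycle 2-0-7-4-5-2 has odd length 5, so it cannot be 2-colored; at least 3 colors are needed.
So 2 colors are not enough.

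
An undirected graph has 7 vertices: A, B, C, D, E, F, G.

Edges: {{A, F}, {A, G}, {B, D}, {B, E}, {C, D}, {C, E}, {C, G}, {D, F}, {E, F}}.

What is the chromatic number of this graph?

The cycle G-C-D-F-A-G has odd length 5, so it cannot be 2-colored; at least 3 colors are needed.
3 colors suffice: color red → {B, C, F}; color blue → {D, E, G}; color green → {A}. Every edge joins two different colors.

3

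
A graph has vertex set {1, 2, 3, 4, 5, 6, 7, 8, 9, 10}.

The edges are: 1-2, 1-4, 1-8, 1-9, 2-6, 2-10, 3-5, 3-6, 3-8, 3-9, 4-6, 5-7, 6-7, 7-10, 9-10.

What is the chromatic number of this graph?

The cycle 9-3-5-7-10-9 has odd length 5, so it cannot be 2-colored; at least 3 colors are needed.
One proper 3-coloring: 1=red, 2=blue, 3=blue, 4=blue, 5=red, 6=red, 7=blue, 8=green, 9=green, 10=red. Each edge has distinct colors on its endpoints.

3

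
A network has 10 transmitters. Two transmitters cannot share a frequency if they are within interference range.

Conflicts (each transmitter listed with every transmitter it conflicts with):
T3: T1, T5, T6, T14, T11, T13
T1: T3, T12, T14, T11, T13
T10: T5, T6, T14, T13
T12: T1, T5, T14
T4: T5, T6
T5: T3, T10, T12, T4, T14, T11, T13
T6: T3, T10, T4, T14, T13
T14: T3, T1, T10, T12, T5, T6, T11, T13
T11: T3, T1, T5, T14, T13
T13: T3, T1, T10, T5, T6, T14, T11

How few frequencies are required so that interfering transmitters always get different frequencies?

5

T3, T1, T14, T11, T13 are mutually in conflict, so at least 5 frequencies are needed.
5 frequencies suffice: frequency 1 → {T4, T14}; frequency 2 → {T12, T13}; frequency 3 → {T1, T5, T6}; frequency 4 → {T3, T10}; frequency 5 → {T11}. Each listed conflict is separated.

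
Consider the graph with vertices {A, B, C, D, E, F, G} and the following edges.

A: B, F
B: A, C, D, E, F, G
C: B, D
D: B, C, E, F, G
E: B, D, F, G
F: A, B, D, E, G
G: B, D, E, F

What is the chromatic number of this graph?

5

B, D, E, F, G are pairwise adjacent (a clique of size 5), so at least 5 colors are needed.
5 colors suffice: A=green, B=red, C=blue, D=green, E=purple, F=blue, G=yellow. Every edge joins two different colors.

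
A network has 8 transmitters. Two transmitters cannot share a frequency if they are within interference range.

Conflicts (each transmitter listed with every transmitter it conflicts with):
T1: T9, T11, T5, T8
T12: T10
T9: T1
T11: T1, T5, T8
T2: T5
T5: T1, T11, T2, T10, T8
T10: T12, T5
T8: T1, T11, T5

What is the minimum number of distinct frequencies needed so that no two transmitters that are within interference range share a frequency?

4

T1, T11, T5, T8 all conflict with each other, so at least 4 frequencies are needed.
4 frequencies suffice: T1=2, T12=1, T9=1, T11=4, T2=2, T5=1, T10=2, T8=3. Every pair that conflicts lands in different frequencies.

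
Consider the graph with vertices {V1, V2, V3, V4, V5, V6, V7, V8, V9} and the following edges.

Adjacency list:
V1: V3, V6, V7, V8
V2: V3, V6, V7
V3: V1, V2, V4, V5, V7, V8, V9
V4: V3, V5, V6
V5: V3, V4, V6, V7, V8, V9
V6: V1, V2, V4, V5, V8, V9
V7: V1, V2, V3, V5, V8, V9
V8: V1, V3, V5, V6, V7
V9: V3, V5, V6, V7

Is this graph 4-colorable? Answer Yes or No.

Yes

The chromatic number is 4. V1, V3, V7, V8 are pairwise adjacent (a clique of size 4), so at least 4 colors are needed.
4 colors suffice: V1=3, V2=3, V3=1, V4=2, V5=3, V6=1, V7=2, V8=4, V9=4.
That is already a proper 4-coloring.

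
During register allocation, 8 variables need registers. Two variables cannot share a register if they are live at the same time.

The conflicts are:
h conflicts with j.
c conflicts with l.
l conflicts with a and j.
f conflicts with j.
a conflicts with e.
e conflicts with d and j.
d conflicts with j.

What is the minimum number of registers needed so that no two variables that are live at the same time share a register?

e, d, j pairwise conflict, so at least 3 registers are needed.
3 registers suffice: register 1 → {c, a, j}; register 2 → {h, l, f, e}; register 3 → {d}. Every pair that conflicts lands in different registers.

3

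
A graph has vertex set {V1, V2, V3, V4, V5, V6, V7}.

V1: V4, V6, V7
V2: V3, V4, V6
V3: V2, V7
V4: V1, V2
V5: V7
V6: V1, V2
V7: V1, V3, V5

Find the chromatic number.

The cycle V2-V6-V1-V7-V3-V2 has odd length 5, so it cannot be 2-colored; at least 3 colors are needed.
3 colors suffice: V1=1, V2=1, V3=3, V4=2, V5=1, V6=2, V7=2. No two adjacent vertices share a color.

3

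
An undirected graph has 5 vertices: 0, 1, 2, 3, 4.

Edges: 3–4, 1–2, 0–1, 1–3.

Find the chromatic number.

1 and 3 are adjacent, so at least 2 colors are needed.
One proper 2-coloring: 0=b, 1=a, 2=b, 3=b, 4=a. Each edge has distinct colors on its endpoints.

2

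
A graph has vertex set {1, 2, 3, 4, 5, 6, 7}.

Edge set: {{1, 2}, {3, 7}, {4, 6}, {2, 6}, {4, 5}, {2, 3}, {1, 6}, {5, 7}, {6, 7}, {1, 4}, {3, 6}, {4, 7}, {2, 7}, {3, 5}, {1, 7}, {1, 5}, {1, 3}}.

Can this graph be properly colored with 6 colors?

The chromatic number is 5. 1, 2, 3, 6, 7 form a clique, so at least 5 colors are needed.
5 colors suffice: color a → {7}; color b → {1}; color c → {5, 6}; color d → {3, 4}; color e → {2}.
Since 6 ≥ 5, a proper 6-coloring certainly exists.

Yes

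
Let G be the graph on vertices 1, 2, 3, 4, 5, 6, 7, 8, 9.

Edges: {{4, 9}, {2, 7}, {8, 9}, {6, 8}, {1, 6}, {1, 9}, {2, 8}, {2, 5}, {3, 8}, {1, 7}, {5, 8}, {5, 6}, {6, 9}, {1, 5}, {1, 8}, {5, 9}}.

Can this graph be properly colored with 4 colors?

1, 5, 6, 8, 9 form a clique, so at least 5 colors are needed.
So 4 colors are not enough.

No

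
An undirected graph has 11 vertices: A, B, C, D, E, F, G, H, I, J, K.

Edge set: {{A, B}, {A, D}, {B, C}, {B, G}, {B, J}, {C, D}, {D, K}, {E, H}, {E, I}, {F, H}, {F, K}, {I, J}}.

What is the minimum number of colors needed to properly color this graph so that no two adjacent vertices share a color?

The cycle D-K-F-H-E-I-J-B-A-D has odd length 9, so it cannot be 2-colored; at least 3 colors are needed.
3 colors suffice: color 1 → {B, D, E, F}; color 2 → {A, C, G, H, J, K}; color 3 → {I}. Each edge has distinct colors on its endpoints.

3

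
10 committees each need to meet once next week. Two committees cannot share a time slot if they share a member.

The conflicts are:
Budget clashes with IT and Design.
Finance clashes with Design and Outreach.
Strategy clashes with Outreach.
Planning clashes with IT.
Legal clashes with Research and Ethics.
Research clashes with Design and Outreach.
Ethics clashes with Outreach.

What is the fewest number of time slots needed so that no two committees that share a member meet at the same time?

2

Research and Outreach conflict, so at least 2 time slots are needed.
2 time slots suffice: time slot 1 → {Legal, IT, Design, Outreach}; time slot 2 → {Budget, Finance, Strategy, Planning, Research, Ethics}. Every pair that conflicts lands in different time slots.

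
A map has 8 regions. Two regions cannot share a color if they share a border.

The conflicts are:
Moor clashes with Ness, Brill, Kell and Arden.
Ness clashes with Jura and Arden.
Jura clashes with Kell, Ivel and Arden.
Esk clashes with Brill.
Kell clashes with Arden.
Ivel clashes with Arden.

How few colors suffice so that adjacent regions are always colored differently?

Jura, Ivel, Arden all conflict with each other, so at least 3 colors are needed.
A valid assignment using 3 colors: Moor=2, Ness=3, Jura=2, Esk=2, Brill=1, Kell=3, Ivel=3, Arden=1. Every pair that conflicts lands in different colors.

3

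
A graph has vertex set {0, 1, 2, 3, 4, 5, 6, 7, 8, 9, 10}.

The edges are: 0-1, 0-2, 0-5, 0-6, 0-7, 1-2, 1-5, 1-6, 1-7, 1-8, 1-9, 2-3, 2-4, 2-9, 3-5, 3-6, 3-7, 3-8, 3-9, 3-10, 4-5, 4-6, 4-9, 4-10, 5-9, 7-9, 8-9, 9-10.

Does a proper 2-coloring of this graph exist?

No

4, 9, 10 are pairwise adjacent, so at least 3 colors are needed.
So 2 colors are not enough.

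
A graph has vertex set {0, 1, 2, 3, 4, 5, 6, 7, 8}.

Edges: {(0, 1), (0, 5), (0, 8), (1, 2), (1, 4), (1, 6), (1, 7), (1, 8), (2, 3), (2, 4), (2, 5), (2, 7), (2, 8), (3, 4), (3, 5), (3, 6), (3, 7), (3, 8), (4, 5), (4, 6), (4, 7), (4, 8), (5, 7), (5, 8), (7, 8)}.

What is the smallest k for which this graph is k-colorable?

6

2, 3, 4, 5, 7, 8 form a clique, so at least 6 colors are needed.
6 colors suffice: color red → {0, 4}; color blue → {6, 8}; color green → {1, 3}; color yellow → {7}; color purple → {2}; color orange → {5}. Each edge has distinct colors on its endpoints.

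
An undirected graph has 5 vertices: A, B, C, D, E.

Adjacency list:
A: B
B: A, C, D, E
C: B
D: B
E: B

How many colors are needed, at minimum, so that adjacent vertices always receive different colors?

B and C are adjacent, so at least 2 colors are needed.
2 colors suffice: color red → {B}; color blue → {A, C, D, E}. Each edge has distinct colors on its endpoints.

2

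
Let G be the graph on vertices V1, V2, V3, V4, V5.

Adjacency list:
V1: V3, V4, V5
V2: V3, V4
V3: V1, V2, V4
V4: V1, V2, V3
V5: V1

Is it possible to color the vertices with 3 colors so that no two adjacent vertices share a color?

Yes

The chromatic number is 3. V1, V3, V4 are pairwise adjacent, so at least 3 colors are needed.
3 colors suffice: color 1 → {V4, V5}; color 2 → {V1, V2}; color 3 → {V3}.
That is already a proper 3-coloring.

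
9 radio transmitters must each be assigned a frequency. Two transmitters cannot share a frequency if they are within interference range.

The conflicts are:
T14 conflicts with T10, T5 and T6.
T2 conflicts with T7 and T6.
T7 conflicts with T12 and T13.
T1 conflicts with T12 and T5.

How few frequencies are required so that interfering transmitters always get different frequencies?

The cycle T1-T12-T7-T2-T6-T14-T5-T1 has odd length 7, so it cannot be 2-colored; at least 3 frequencies are needed.
3 frequencies suffice: frequency 1 → {T14, T7, T1}; frequency 2 → {T2, T10, T12, T13, T5}; frequency 3 → {T6}. Every pair that conflicts lands in different frequencies.

3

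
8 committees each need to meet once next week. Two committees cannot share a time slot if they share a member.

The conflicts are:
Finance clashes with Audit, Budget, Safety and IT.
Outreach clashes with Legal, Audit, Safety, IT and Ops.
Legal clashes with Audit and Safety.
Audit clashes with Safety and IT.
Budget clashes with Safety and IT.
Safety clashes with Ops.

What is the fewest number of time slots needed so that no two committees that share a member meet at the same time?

4

Outreach, Legal, Audit, Safety pairwise conflict, so at least 4 time slots are needed.
A valid assignment using 4 time slots: Finance=3, Outreach=3, Legal=4, Audit=2, Budget=2, Safety=1, IT=1, Ops=2. Each listed conflict is separated.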